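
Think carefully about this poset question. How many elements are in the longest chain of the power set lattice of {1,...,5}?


A chain is a totally ordered subset; we count the number of elements in a maximum chain.
Compute, for each element x, the size of the longest chain ending at x:
  {}: 1
  {1}: 2
  {2}: 2
  {3}: 2
  {4}: 2
  {5}: 2
  ...
A maximum chain: {} < {1} < {1,2} < {1,2,3} < {1,2,3,4} < {1,2,3,4,5}
Number of elements in the longest chain: 6


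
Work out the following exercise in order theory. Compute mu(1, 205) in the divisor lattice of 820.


In a divisor lattice, mu(a,b) = mu(b/a) where mu is the classical Mobius function.
b/a = 205/1 = 205
Prime factorization of 205: primes [5, 41]
205 is squarefree with 2 prime factor(s), so mu(205) = (-1)^2 = 1


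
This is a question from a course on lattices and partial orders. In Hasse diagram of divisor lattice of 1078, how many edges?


A cover relation a -< b holds when a < b with no c strictly between.
Cover relations:
  1 -< 2
  1 -< 7
  1 -< 11
  2 -< 14
  2 -< 22
  7 -< 14
  7 -< 49
  7 -< 77
  ...12 more
Total: 20


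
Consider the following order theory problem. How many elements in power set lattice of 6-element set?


Power set = 2^n.
2^6 = 64


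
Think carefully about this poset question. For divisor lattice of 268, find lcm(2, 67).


In a divisor lattice, join = lcm (least common multiple).
Compute lcm iteratively: start with first element, then lcm(current, next).
Elements: [2, 67]
lcm(2,67) = 134
Final lcm = 134


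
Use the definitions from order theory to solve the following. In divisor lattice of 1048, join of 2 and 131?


In a divisor lattice, join = lcm (least common multiple).
gcd(2,131) = 1
lcm(2,131) = 2*131/gcd = 262/1 = 262


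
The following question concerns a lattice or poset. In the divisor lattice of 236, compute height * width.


Height = length of longest chain minus 1; width = size of largest antichain.
A maximum chain: 1 | 59 | 118 | 236  (height 3).
A maximum antichain: {2, 59}  (width 2).
Product = 3 * 2 = 6


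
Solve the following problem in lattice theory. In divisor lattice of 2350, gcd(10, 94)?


Meet=gcd.
gcd(10,94)=2


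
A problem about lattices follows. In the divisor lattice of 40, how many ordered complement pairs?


Complement pair (a,b): a meet b = bottom, a join b = top.
Here: gcd(a,b)=1 and lcm(a,b)=40, i.e. a*b=40 with a,b coprime.
Pairs found: (1,40), (5,8), (8,5), (40,1)
Total ordered pairs: 4


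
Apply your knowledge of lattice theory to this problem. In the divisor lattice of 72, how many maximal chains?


A maximal chain goes from the minimum element to a maximal element via cover relations.
Counting all min-to-max paths in the cover graph.
Total maximal chains: 10


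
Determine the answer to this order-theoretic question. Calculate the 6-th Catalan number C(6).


C(n) = C(2n, n) / (n+1).
C(12, 6) = 924
C(6) = 924 / 7 = 132


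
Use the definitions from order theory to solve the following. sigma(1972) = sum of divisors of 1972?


sigma(n) = sum of divisors.
Divisors of 1972: [1, 2, 4, 17, 29, 34, 58, 68, 116, 493, 986, 1972]
Sum = 3780


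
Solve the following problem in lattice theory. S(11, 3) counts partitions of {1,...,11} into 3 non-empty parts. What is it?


S(n,k) = k*S(n-1,k) + S(n-1,k-1).
S(10,3) = 9330, S(10,2) = 511
S(11,3) = 3*9330 + 511 = 27990 + 511
S(11,3) = 28501


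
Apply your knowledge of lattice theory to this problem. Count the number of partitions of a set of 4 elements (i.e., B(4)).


B(n) = number of set partitions of an n-element set.
B(n) satisfies the recurrence: B(n+1) = sum_k C(n,k)*B(k).
B(4) = 15


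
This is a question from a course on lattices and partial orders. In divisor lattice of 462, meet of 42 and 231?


In a divisor lattice, meet = gcd (greatest common divisor).
By Euclidean algorithm or factoring: gcd(42,231) = 21


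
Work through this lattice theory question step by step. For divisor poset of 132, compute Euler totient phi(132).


phi(n) = n * prod_{p|n} (1 - 1/p).
Prime divisors of 132: [2, 3, 11]
phi(132) = 132 * (1 - 1/2) * (1 - 1/3) * (1 - 1/11)
phi(132) = 40


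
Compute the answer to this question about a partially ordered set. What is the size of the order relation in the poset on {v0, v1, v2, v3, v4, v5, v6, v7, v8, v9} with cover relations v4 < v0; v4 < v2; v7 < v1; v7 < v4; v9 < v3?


The order relation is {(a,b) : a <= b}, reflexive so it includes (a,a).
Examples: (v0,v0), (v1,v1), (v2,v2), (v3,v3), (v4,v0), ...
Total ordered pairs: 17


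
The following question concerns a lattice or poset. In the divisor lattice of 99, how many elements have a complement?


An element a is complemented if some b has a meet b = bottom, a join b = top.
a is complemented iff gcd(a, n/a)=1, i.e. a is a unitary divisor of 99.
Complemented elements: 1, 9, 11, 99
Count: 4


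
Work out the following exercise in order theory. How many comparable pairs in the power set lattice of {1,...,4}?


A comparable pair {a,b} has a < b or b < a in the order.
Count unordered pairs where one element is strictly below the other.
Examples: {{},{1}}, {{},{2}}, {{},{3}}, {{},{4}}, ...
Total comparable pairs: 65


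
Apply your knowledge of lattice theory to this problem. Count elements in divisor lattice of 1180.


Divisors of 1180: [1, 2, 4, 5, 10, 20, 59, 118, 236, 295, 590, 1180]
Count: 12


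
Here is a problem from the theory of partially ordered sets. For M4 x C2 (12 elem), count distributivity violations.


Distributive law: a ^ (b v c) = (a ^ b) v (a ^ c).
Check all 12^3 = 1728 ordered triples (a,b,c).
  e.g. a=(a1,0), b=(a2,0), c=(a3,0): lhs=(a1,0) != rhs=(0,0)
  e.g. a=(a1,0), b=(a2,0), c=(a3,1): lhs=(a1,0) != rhs=(0,0)
Total violating triples: 192


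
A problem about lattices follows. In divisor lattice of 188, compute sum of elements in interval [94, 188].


Interval [94,188] in divisors of 188: [94, 188]
Sum = 282


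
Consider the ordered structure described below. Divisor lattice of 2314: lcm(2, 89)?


Join=lcm.
gcd(2,89)=1
lcm=178


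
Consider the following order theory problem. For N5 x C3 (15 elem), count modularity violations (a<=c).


Modular law: if a <= c then a v (b ^ c) = (a v b) ^ c.
Check all triples (a,b,c) with a <= c among 15 elements.
  e.g. a=(a,0), b=(c,0), c=(b,0): lhs=(a,0) != rhs=(b,0)
  e.g. a=(a,0), b=(c,1), c=(b,0): lhs=(a,0) != rhs=(b,0)
Total violating triples: 18


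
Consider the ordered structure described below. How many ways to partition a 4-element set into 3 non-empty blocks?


S(n,k) = k*S(n-1,k) + S(n-1,k-1).
S(3,3) = 1, S(3,2) = 3
S(4,3) = 3*1 + 3 = 3 + 3
S(4,3) = 6


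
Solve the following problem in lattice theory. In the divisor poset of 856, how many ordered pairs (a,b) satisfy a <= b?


The order relation is {(a,b) : a <= b}, reflexive so it includes (a,a).
Examples: (1,1), (1,107), (1,2), (1,214), (1,4), ...
Total ordered pairs: 30


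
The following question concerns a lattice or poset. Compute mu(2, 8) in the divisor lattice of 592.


In a divisor lattice, mu(a,b) = mu(b/a) where mu is the classical Mobius function.
b/a = 8/2 = 4
Prime factorization of 4: primes [2]
4 is not squarefree, so mu(4) = 0


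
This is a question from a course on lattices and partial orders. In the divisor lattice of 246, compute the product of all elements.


Divisors of 246: [1, 2, 3, 6, 41, 82, 123, 246]
Product = n^(d(n)/2) = 246^(8/2)
Product = 3662186256


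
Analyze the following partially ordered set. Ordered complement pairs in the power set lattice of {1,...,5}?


Complement pair (a,b): a meet b = bottom, a join b = top.
Here: A intersect B = {} and A union B = {1,...,5}.
Pairs found: ({},{1,2,3,4,5}), ({1},{2,3,4,5}), ({2},{1,3,4,5}), ({3},{1,2,4,5}), ... (28 more)
Total ordered pairs: 32


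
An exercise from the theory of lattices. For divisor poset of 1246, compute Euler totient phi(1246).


phi(n) = n * prod_{p|n} (1 - 1/p).
Prime divisors of 1246: [2, 7, 89]
phi(1246) = 1246 * (1 - 1/2) * (1 - 1/7) * (1 - 1/89)
phi(1246) = 528


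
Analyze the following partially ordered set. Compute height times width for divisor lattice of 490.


Height = length of longest chain minus 1; width = size of largest antichain.
A maximum chain: 1 | 7 | 49 | 245 | 490  (height 4).
A maximum antichain: {10, 14, 35, 49}  (width 4).
Product = 4 * 4 = 16


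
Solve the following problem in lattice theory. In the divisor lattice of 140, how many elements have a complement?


An element a is complemented if some b has a meet b = bottom, a join b = top.
a is complemented iff gcd(a, n/a)=1, i.e. a is a unitary divisor of 140.
Complemented elements: 1, 4, 5, 7, 20, 28, ... (2 more)
Count: 8


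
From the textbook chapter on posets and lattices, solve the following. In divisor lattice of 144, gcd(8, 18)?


Meet=gcd.
gcd(8,18)=2


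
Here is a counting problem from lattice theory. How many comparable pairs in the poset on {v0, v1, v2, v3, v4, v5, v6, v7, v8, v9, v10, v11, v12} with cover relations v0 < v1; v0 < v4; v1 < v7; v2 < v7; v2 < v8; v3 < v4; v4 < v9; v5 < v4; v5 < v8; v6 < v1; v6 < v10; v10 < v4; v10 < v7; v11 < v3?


A comparable pair {a,b} has a < b or b < a in the order.
Count unordered pairs where one element is strictly below the other.
Examples: {v0,v1}, {v0,v4}, {v0,v7}, {v0,v9}, ...
Total comparable pairs: 24


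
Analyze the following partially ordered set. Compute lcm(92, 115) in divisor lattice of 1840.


In a divisor lattice, join = lcm (least common multiple).
gcd(92,115) = 23
lcm(92,115) = 92*115/gcd = 10580/23 = 460


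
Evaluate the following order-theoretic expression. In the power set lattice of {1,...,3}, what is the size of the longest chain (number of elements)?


A chain is a totally ordered subset; we count the number of elements in a maximum chain.
Compute, for each element x, the size of the longest chain ending at x:
  {}: 1
  {1}: 2
  {2}: 2
  {3}: 2
  {1,2}: 3
  {1,3}: 3
  ...
A maximum chain: {} < {1} < {1,2} < {1,2,3}
Number of elements in the longest chain: 4


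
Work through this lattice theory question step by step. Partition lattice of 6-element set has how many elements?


B(n) = number of set partitions of an n-element set.
B(n) satisfies the recurrence: B(n+1) = sum_k C(n,k)*B(k).
B(6) = 203


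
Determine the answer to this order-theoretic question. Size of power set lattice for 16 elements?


Power set = 2^n.
2^16 = 65536


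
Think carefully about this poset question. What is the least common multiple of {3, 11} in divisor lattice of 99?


In a divisor lattice, join = lcm (least common multiple).
Compute lcm iteratively: start with first element, then lcm(current, next).
Elements: [3, 11]
lcm(3,11) = 33
Final lcm = 33


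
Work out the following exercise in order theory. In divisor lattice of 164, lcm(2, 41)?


Join=lcm.
gcd(2,41)=1
lcm=82


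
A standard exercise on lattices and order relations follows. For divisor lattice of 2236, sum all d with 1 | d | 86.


Interval [1,86] in divisors of 2236: [1, 2, 43, 86]
Sum = 132


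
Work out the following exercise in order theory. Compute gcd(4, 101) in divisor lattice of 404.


In a divisor lattice, meet = gcd (greatest common divisor).
By Euclidean algorithm or factoring: gcd(4,101) = 1


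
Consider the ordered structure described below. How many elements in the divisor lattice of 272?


Divisors of 272: [1, 2, 4, 8, 16, 17, 34, 68, 136, 272]
Count: 10


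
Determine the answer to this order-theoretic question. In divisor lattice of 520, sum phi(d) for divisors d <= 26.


Divisors of 520 up to 26: [1, 2, 4, 5, 8, 10, 13, 20, 26]
phi values: [1, 1, 2, 4, 4, 4, 12, 8, 12]
Sum = 48


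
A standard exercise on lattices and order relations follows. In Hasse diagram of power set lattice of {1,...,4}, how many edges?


A cover relation a -< b holds when a < b with no c strictly between.
Cover relations:
  {} -< {1}
  {} -< {2}
  {} -< {3}
  {} -< {4}
  {1} -< {1,2}
  {1} -< {1,3}
  {1} -< {1,4}
  {2} -< {1,2}
  ...24 more
Total: 32


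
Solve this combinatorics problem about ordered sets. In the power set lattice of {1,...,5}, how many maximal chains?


A maximal chain goes from the minimum element to a maximal element via cover relations.
Counting all min-to-max paths in the cover graph.
Total maximal chains: 120


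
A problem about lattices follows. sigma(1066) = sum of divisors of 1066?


sigma(n) = sum of divisors.
Divisors of 1066: [1, 2, 13, 26, 41, 82, 533, 1066]
Sum = 1764


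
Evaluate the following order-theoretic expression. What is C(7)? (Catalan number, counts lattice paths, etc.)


C(n) = C(2n, n) / (n+1).
C(14, 7) = 3432
C(7) = 3432 / 8 = 429


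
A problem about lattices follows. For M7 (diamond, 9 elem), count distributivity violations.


Distributive law: a ^ (b v c) = (a ^ b) v (a ^ c).
Check all 9^3 = 729 ordered triples (a,b,c).
  e.g. a=a1, b=a2, c=a3: lhs=a1 != rhs=0
  e.g. a=a1, b=a2, c=a4: lhs=a1 != rhs=0
Total violating triples: 210


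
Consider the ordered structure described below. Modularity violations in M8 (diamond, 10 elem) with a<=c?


Modular law: if a <= c then a v (b ^ c) = (a v b) ^ c.
Check all triples (a,b,c) with a <= c among 10 elements.
This lattice is modular (diamonds M_m and their chain-products are modular).
Total violating triples: 0


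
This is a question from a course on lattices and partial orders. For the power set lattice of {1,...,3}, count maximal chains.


A maximal chain goes from the minimum element to a maximal element via cover relations.
Counting all min-to-max paths in the cover graph.
Total maximal chains: 6


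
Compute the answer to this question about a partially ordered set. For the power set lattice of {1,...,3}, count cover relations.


A cover relation a -< b holds when a < b with no c strictly between.
Cover relations:
  {} -< {1}
  {} -< {2}
  {} -< {3}
  {1} -< {1,2}
  {1} -< {1,3}
  {2} -< {1,2}
  {2} -< {2,3}
  {3} -< {1,3}
  ...4 more
Total: 12


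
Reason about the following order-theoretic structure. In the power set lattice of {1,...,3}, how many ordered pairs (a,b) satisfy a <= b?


The order relation is {(a,b) : a <= b}, reflexive so it includes (a,a).
Examples: ({},{}), ({},{1,2}), ({},{1,2,3}), ({},{1,3}), ({},{1}), ...
Total ordered pairs: 27


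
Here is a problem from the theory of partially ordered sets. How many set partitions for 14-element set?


B(n) = number of set partitions of an n-element set.
B(n) satisfies the recurrence: B(n+1) = sum_k C(n,k)*B(k).
B(14) = 190899322


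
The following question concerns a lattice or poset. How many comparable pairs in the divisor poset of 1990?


A comparable pair {a,b} has a < b or b < a in the order.
Count unordered pairs where one element is strictly below the other.
Examples: {1,2}, {1,5}, {1,10}, {1,199}, ...
Total comparable pairs: 19


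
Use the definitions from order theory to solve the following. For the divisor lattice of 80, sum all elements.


sigma(n) = sum of divisors.
Divisors of 80: [1, 2, 4, 5, 8, 10, 16, 20, 40, 80]
Sum = 186


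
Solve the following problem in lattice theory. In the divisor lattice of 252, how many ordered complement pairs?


Complement pair (a,b): a meet b = bottom, a join b = top.
Here: gcd(a,b)=1 and lcm(a,b)=252, i.e. a*b=252 with a,b coprime.
Pairs found: (1,252), (4,63), (7,36), (9,28), ... (4 more)
Total ordered pairs: 8


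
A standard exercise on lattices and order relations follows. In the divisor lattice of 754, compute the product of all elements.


Divisors of 754: [1, 2, 13, 26, 29, 58, 377, 754]
Product = n^(d(n)/2) = 754^(8/2)
Product = 323210442256


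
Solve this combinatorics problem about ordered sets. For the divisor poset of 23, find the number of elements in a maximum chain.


A chain is a totally ordered subset; we count the number of elements in a maximum chain.
Compute, for each element x, the size of the longest chain ending at x:
  1: 1
  23: 2
A maximum chain: 1 < 23
Number of elements in the longest chain: 2


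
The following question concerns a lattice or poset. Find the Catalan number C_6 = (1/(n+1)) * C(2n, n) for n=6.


C(n) = C(2n, n) / (n+1).
C(12, 6) = 924
C(6) = 924 / 7 = 132


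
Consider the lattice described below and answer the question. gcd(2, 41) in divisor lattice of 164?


Meet=gcd.
gcd(2,41)=1


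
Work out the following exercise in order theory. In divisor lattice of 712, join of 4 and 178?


In a divisor lattice, join = lcm (least common multiple).
gcd(4,178) = 2
lcm(4,178) = 4*178/gcd = 712/2 = 356


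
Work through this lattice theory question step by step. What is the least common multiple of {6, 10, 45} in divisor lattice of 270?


In a divisor lattice, join = lcm (least common multiple).
Compute lcm iteratively: start with first element, then lcm(current, next).
Elements: [6, 10, 45]
lcm(6,10) = 30
lcm(30,45) = 90
Final lcm = 90


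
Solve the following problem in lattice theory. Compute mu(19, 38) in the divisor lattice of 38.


In a divisor lattice, mu(a,b) = mu(b/a) where mu is the classical Mobius function.
b/a = 38/19 = 2
Prime factorization of 2: primes [2]
2 is squarefree with 1 prime factor(s), so mu(2) = (-1)^1 = -1


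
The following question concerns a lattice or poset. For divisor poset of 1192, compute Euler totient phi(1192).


phi(n) = n * prod_{p|n} (1 - 1/p).
Prime divisors of 1192: [2, 149]
phi(1192) = 1192 * (1 - 1/2) * (1 - 1/149)
phi(1192) = 592


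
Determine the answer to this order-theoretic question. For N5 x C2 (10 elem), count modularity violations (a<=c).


Modular law: if a <= c then a v (b ^ c) = (a v b) ^ c.
Check all triples (a,b,c) with a <= c among 10 elements.
  e.g. a=(a,0), b=(c,0), c=(b,0): lhs=(a,0) != rhs=(b,0)
  e.g. a=(a,0), b=(c,1), c=(b,0): lhs=(a,0) != rhs=(b,0)
Total violating triples: 6


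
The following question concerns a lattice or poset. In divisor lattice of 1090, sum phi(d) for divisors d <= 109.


Divisors of 1090 up to 109: [1, 2, 5, 10, 109]
phi values: [1, 1, 4, 4, 108]
Sum = 118


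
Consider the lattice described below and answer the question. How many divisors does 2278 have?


Divisors of 2278: [1, 2, 17, 34, 67, 134, 1139, 2278]
Count: 8


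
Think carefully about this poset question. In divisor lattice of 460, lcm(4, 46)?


Join=lcm.
gcd(4,46)=2
lcm=92


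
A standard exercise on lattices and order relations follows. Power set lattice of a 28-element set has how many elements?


Power set = 2^n.
2^28 = 268435456


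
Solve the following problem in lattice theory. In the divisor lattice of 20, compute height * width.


Height = length of longest chain minus 1; width = size of largest antichain.
A maximum chain: 1 | 5 | 10 | 20  (height 3).
A maximum antichain: {2, 5}  (width 2).
Product = 3 * 2 = 6


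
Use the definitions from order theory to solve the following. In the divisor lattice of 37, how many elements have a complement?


An element a is complemented if some b has a meet b = bottom, a join b = top.
a is complemented iff gcd(a, n/a)=1, i.e. a is a unitary divisor of 37.
Complemented elements: 1, 37
Count: 2


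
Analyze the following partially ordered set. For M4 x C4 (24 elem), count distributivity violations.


Distributive law: a ^ (b v c) = (a ^ b) v (a ^ c).
Check all 24^3 = 13824 ordered triples (a,b,c).
  e.g. a=(a1,0), b=(a2,0), c=(a3,0): lhs=(a1,0) != rhs=(0,0)
  e.g. a=(a1,0), b=(a2,0), c=(a3,1): lhs=(a1,0) != rhs=(0,0)
Total violating triples: 1536


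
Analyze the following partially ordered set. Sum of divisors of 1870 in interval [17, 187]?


Interval [17,187] in divisors of 1870: [17, 187]
Sum = 204


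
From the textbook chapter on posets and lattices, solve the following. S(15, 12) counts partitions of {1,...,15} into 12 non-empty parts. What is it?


S(n,k) = k*S(n-1,k) + S(n-1,k-1).
S(14,12) = 3367, S(14,11) = 66066
S(15,12) = 12*3367 + 66066 = 40404 + 66066
S(15,12) = 106470


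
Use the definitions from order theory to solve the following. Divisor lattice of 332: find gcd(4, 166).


In a divisor lattice, meet = gcd (greatest common divisor).
By Euclidean algorithm or factoring: gcd(4,166) = 2


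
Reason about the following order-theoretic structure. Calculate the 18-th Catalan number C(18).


C(n) = C(2n, n) / (n+1).
C(36, 18) = 9075135300
C(18) = 9075135300 / 19 = 477638700


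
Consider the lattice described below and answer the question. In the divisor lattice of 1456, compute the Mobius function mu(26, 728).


In a divisor lattice, mu(a,b) = mu(b/a) where mu is the classical Mobius function.
b/a = 728/26 = 28
Prime factorization of 28: primes [2, 7]
28 is not squarefree, so mu(28) = 0


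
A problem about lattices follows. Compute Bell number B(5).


B(n) = number of set partitions of an n-element set.
B(n) satisfies the recurrence: B(n+1) = sum_k C(n,k)*B(k).
B(5) = 52


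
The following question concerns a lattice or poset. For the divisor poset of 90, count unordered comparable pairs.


A comparable pair {a,b} has a < b or b < a in the order.
Count unordered pairs where one element is strictly below the other.
Examples: {1,2}, {1,3}, {1,5}, {1,6}, ...
Total comparable pairs: 42


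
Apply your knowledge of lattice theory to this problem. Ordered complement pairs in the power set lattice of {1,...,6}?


Complement pair (a,b): a meet b = bottom, a join b = top.
Here: A intersect B = {} and A union B = {1,...,6}.
Pairs found: ({},{1,2,3,4,5,6}), ({1},{2,3,4,5,6}), ({2},{1,3,4,5,6}), ({3},{1,2,4,5,6}), ... (60 more)
Total ordered pairs: 64


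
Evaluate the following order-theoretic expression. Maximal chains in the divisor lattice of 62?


A maximal chain goes from the minimum element to a maximal element via cover relations.
Counting all min-to-max paths in the cover graph.
Total maximal chains: 2


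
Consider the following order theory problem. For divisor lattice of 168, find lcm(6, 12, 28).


In a divisor lattice, join = lcm (least common multiple).
Compute lcm iteratively: start with first element, then lcm(current, next).
Elements: [6, 12, 28]
lcm(6,12) = 12
lcm(12,28) = 84
Final lcm = 84


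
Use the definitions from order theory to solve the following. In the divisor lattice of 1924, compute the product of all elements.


Divisors of 1924: [1, 2, 4, 13, 26, 37, 52, 74, 148, 481, 962, 1924]
Product = n^(d(n)/2) = 1924^(12/2)
Product = 50725975336955416576


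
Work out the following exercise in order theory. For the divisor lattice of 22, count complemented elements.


An element a is complemented if some b has a meet b = bottom, a join b = top.
a is complemented iff gcd(a, n/a)=1, i.e. a is a unitary divisor of 22.
Complemented elements: 1, 2, 11, 22
Count: 4


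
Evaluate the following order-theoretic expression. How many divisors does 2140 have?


Divisors of 2140: [1, 2, 4, 5, 10, 20, 107, 214, 428, 535, 1070, 2140]
Count: 12


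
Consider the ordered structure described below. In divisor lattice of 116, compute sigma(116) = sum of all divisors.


sigma(n) = sum of divisors.
Divisors of 116: [1, 2, 4, 29, 58, 116]
Sum = 210


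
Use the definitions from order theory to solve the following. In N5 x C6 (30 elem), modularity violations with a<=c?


Modular law: if a <= c then a v (b ^ c) = (a v b) ^ c.
Check all triples (a,b,c) with a <= c among 30 elements.
  e.g. a=(a,0), b=(c,0), c=(b,0): lhs=(a,0) != rhs=(b,0)
  e.g. a=(a,0), b=(c,1), c=(b,0): lhs=(a,0) != rhs=(b,0)
Total violating triples: 126


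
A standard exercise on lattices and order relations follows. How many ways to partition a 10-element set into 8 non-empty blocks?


S(n,k) = k*S(n-1,k) + S(n-1,k-1).
S(9,8) = 36, S(9,7) = 462
S(10,8) = 8*36 + 462 = 288 + 462
S(10,8) = 750


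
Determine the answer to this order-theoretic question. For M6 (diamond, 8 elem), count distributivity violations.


Distributive law: a ^ (b v c) = (a ^ b) v (a ^ c).
Check all 8^3 = 512 ordered triples (a,b,c).
  e.g. a=a1, b=a2, c=a3: lhs=a1 != rhs=0
  e.g. a=a1, b=a2, c=a4: lhs=a1 != rhs=0
Total violating triples: 120


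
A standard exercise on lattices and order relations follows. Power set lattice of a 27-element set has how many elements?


Power set = 2^n.
2^27 = 134217728


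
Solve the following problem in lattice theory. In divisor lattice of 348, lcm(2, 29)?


Join=lcm.
gcd(2,29)=1
lcm=58


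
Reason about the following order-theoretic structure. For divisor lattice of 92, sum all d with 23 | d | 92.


Interval [23,92] in divisors of 92: [23, 46, 92]
Sum = 161


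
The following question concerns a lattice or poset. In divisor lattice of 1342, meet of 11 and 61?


In a divisor lattice, meet = gcd (greatest common divisor).
By Euclidean algorithm or factoring: gcd(11,61) = 1


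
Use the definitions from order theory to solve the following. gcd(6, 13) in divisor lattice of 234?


Meet=gcd.
gcd(6,13)=1


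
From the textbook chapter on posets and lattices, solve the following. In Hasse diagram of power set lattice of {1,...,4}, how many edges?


A cover relation a -< b holds when a < b with no c strictly between.
Cover relations:
  {} -< {1}
  {} -< {2}
  {} -< {3}
  {} -< {4}
  {1} -< {1,2}
  {1} -< {1,3}
  {1} -< {1,4}
  {2} -< {1,2}
  ...24 more
Total: 32


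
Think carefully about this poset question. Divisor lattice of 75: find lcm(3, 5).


In a divisor lattice, join = lcm (least common multiple).
gcd(3,5) = 1
lcm(3,5) = 3*5/gcd = 15/1 = 15


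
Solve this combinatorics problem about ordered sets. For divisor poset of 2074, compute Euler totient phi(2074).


phi(n) = n * prod_{p|n} (1 - 1/p).
Prime divisors of 2074: [2, 17, 61]
phi(2074) = 2074 * (1 - 1/2) * (1 - 1/17) * (1 - 1/61)
phi(2074) = 960


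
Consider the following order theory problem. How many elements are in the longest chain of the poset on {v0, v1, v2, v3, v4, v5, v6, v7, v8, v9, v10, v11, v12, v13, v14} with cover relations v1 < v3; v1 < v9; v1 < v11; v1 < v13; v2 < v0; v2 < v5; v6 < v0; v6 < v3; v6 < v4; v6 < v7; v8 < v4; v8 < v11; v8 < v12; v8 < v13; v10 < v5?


A chain is a totally ordered subset; we count the number of elements in a maximum chain.
Compute, for each element x, the size of the longest chain ending at x:
  v1: 1
  v2: 1
  v6: 1
  v8: 1
  v10: 1
  v14: 1
  ...
A maximum chain: v2 < v0
Number of elements in the longest chain: 2


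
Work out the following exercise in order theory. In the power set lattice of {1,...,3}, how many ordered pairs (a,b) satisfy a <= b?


The order relation is {(a,b) : a <= b}, reflexive so it includes (a,a).
Examples: ({},{}), ({},{1,2}), ({},{1,2,3}), ({},{1,3}), ({},{1}), ...
Total ordered pairs: 27


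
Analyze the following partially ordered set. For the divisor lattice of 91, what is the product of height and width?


Height = length of longest chain minus 1; width = size of largest antichain.
A maximum chain: 1 | 13 | 91  (height 2).
A maximum antichain: {7, 13}  (width 2).
Product = 2 * 2 = 4


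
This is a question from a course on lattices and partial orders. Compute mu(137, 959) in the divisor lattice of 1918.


In a divisor lattice, mu(a,b) = mu(b/a) where mu is the classical Mobius function.
b/a = 959/137 = 7
Prime factorization of 7: primes [7]
7 is squarefree with 1 prime factor(s), so mu(7) = (-1)^1 = -1


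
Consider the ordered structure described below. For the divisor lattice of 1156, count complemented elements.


An element a is complemented if some b has a meet b = bottom, a join b = top.
a is complemented iff gcd(a, n/a)=1, i.e. a is a unitary divisor of 1156.
Complemented elements: 1, 4, 289, 1156
Count: 4


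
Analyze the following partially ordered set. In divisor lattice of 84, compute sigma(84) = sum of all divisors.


sigma(n) = sum of divisors.
Divisors of 84: [1, 2, 3, 4, 6, 7, 12, 14, 21, 28, 42, 84]
Sum = 224


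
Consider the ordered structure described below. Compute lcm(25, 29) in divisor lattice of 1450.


In a divisor lattice, join = lcm (least common multiple).
gcd(25,29) = 1
lcm(25,29) = 25*29/gcd = 725/1 = 725


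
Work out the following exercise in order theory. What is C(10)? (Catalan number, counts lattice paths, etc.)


C(n) = C(2n, n) / (n+1).
C(20, 10) = 184756
C(10) = 184756 / 11 = 16796


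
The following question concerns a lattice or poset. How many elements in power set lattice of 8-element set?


Power set = 2^n.
2^8 = 256


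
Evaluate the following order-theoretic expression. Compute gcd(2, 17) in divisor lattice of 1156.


In a divisor lattice, meet = gcd (greatest common divisor).
By Euclidean algorithm or factoring: gcd(2,17) = 1


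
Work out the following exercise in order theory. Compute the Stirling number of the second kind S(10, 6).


S(n,k) = k*S(n-1,k) + S(n-1,k-1).
S(9,6) = 2646, S(9,5) = 6951
S(10,6) = 6*2646 + 6951 = 15876 + 6951
S(10,6) = 22827


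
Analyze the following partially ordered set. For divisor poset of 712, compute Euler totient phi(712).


phi(n) = n * prod_{p|n} (1 - 1/p).
Prime divisors of 712: [2, 89]
phi(712) = 712 * (1 - 1/2) * (1 - 1/89)
phi(712) = 352


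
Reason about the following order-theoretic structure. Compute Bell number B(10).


B(n) = number of set partitions of an n-element set.
B(n) satisfies the recurrence: B(n+1) = sum_k C(n,k)*B(k).
B(10) = 115975


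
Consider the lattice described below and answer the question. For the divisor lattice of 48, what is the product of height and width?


Height = length of longest chain minus 1; width = size of largest antichain.
A maximum chain: 1 | 3 | 6 | 12 | 24 | 48  (height 5).
A maximum antichain: {2, 3}  (width 2).
Product = 5 * 2 = 10


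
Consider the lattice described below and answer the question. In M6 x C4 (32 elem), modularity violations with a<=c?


Modular law: if a <= c then a v (b ^ c) = (a v b) ^ c.
Check all triples (a,b,c) with a <= c among 32 elements.
This lattice is modular (diamonds M_m and their chain-products are modular).
Total violating triples: 0


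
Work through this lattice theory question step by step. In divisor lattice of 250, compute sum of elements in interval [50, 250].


Interval [50,250] in divisors of 250: [50, 250]
Sum = 300


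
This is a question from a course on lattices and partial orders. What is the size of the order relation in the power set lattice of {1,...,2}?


The order relation is {(a,b) : a <= b}, reflexive so it includes (a,a).
Examples: ({},{}), ({},{1,2}), ({},{1}), ({},{2}), ({1,2},{1,2}), ...
Total ordered pairs: 9


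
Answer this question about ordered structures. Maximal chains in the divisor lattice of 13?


A maximal chain goes from the minimum element to a maximal element via cover relations.
Counting all min-to-max paths in the cover graph.
Total maximal chains: 1


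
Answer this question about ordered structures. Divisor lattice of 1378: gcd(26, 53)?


Meet=gcd.
gcd(26,53)=1


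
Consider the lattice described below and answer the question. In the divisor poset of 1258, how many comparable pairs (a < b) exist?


A comparable pair {a,b} has a < b or b < a in the order.
Count unordered pairs where one element is strictly below the other.
Examples: {1,2}, {1,17}, {1,34}, {1,37}, ...
Total comparable pairs: 19


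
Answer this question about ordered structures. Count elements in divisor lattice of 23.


Divisors of 23: [1, 23]
Count: 2


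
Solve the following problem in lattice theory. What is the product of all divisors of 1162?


Divisors of 1162: [1, 2, 7, 14, 83, 166, 581, 1162]
Product = n^(d(n)/2) = 1162^(8/2)
Product = 1823158859536


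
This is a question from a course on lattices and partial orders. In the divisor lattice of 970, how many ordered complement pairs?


Complement pair (a,b): a meet b = bottom, a join b = top.
Here: gcd(a,b)=1 and lcm(a,b)=970, i.e. a*b=970 with a,b coprime.
Pairs found: (1,970), (2,485), (5,194), (10,97), ... (4 more)
Total ordered pairs: 8


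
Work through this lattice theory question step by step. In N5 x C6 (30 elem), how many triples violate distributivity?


Distributive law: a ^ (b v c) = (a ^ b) v (a ^ c).
Check all 30^3 = 27000 ordered triples (a,b,c).
  e.g. a=(b,0), b=(a,0), c=(c,0): lhs=(b,0) != rhs=(a,0)
  e.g. a=(b,0), b=(a,0), c=(c,1): lhs=(b,0) != rhs=(a,0)
Total violating triples: 432


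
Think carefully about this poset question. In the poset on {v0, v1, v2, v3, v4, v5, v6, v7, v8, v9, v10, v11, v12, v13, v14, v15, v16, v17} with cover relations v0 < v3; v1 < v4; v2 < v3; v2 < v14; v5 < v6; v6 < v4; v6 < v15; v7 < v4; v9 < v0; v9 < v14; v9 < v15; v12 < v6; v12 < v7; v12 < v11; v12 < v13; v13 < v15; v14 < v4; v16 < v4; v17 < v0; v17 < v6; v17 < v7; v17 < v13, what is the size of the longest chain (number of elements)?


A chain is a totally ordered subset; we count the number of elements in a maximum chain.
Compute, for each element x, the size of the longest chain ending at x:
  v1: 1
  v2: 1
  v5: 1
  v8: 1
  v9: 1
  v10: 1
  ...
A maximum chain: v9 < v0 < v3
Number of elements in the longest chain: 3


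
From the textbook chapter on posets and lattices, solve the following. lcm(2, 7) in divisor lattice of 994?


Join=lcm.
gcd(2,7)=1
lcm=14


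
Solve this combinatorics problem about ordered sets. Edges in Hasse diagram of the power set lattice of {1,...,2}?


A cover relation a -< b holds when a < b with no c strictly between.
Cover relations:
  {} -< {1}
  {} -< {2}
  {1} -< {1,2}
  {2} -< {1,2}
Total: 4


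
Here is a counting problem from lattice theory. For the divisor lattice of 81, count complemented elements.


An element a is complemented if some b has a meet b = bottom, a join b = top.
a is complemented iff gcd(a, n/a)=1, i.e. a is a unitary divisor of 81.
Complemented elements: 1, 81
Count: 2


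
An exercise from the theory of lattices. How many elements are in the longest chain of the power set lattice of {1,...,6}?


A chain is a totally ordered subset; we count the number of elements in a maximum chain.
Compute, for each element x, the size of the longest chain ending at x:
  {}: 1
  {1}: 2
  {2}: 2
  {3}: 2
  {4}: 2
  {5}: 2
  ...
A maximum chain: {} < {1} < {1,2} < {1,2,3} < {1,2,3,4} < {1,2,3,4,5} < {1,2,3,4,5,6}
Number of elements in the longest chain: 7


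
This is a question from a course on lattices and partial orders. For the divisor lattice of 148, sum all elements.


sigma(n) = sum of divisors.
Divisors of 148: [1, 2, 4, 37, 74, 148]
Sum = 266


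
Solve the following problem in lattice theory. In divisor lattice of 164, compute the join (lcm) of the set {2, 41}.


In a divisor lattice, join = lcm (least common multiple).
Compute lcm iteratively: start with first element, then lcm(current, next).
Elements: [2, 41]
lcm(2,41) = 82
Final lcm = 82


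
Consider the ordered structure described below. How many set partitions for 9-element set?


B(n) = number of set partitions of an n-element set.
B(n) satisfies the recurrence: B(n+1) = sum_k C(n,k)*B(k).
B(9) = 21147


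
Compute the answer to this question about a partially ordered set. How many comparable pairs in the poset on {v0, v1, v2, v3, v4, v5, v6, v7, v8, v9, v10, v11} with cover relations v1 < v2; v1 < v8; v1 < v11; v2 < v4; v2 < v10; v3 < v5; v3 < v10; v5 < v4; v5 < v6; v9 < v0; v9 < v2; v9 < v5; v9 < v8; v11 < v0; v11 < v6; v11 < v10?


A comparable pair {a,b} has a < b or b < a in the order.
Count unordered pairs where one element is strictly below the other.
Examples: {v0,v1}, {v0,v9}, {v0,v11}, {v1,v2}, ...
Total comparable pairs: 25


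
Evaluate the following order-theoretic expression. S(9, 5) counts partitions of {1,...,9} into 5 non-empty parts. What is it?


S(n,k) = k*S(n-1,k) + S(n-1,k-1).
S(8,5) = 1050, S(8,4) = 1701
S(9,5) = 5*1050 + 1701 = 5250 + 1701
S(9,5) = 6951


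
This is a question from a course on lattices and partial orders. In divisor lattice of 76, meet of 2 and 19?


In a divisor lattice, meet = gcd (greatest common divisor).
By Euclidean algorithm or factoring: gcd(2,19) = 1


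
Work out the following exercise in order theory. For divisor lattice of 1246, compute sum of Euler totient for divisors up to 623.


Divisors of 1246 up to 623: [1, 2, 7, 14, 89, 178, 623]
phi values: [1, 1, 6, 6, 88, 88, 528]
Sum = 718


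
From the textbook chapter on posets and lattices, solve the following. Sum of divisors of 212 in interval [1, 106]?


Interval [1,106] in divisors of 212: [1, 2, 53, 106]
Sum = 162


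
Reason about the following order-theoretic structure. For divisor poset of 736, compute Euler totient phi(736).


phi(n) = n * prod_{p|n} (1 - 1/p).
Prime divisors of 736: [2, 23]
phi(736) = 736 * (1 - 1/2) * (1 - 1/23)
phi(736) = 352


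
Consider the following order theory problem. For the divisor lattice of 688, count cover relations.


A cover relation a -< b holds when a < b with no c strictly between.
Cover relations:
  1 -< 2
  1 -< 43
  2 -< 4
  2 -< 86
  4 -< 8
  4 -< 172
  8 -< 16
  8 -< 344
  ...5 more
Total: 13


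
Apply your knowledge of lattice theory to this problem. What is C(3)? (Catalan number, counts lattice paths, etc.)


C(n) = C(2n, n) / (n+1).
C(6, 3) = 20
C(3) = 20 / 4 = 5


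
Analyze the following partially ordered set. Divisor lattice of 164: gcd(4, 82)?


Meet=gcd.
gcd(4,82)=2


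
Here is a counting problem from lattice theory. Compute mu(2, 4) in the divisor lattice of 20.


In a divisor lattice, mu(a,b) = mu(b/a) where mu is the classical Mobius function.
b/a = 4/2 = 2
Prime factorization of 2: primes [2]
2 is squarefree with 1 prime factor(s), so mu(2) = (-1)^1 = -1


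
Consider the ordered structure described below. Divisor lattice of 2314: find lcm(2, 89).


In a divisor lattice, join = lcm (least common multiple).
gcd(2,89) = 1
lcm(2,89) = 2*89/gcd = 178/1 = 178


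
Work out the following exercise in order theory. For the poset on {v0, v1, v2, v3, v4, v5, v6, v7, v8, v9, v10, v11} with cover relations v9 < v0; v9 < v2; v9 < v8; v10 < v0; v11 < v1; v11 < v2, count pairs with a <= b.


The order relation is {(a,b) : a <= b}, reflexive so it includes (a,a).
Examples: (v0,v0), (v1,v1), (v10,v0), (v10,v10), (v11,v1), ...
Total ordered pairs: 18


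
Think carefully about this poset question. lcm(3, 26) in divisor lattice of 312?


Join=lcm.
gcd(3,26)=1
lcm=78


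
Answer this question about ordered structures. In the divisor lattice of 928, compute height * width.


Height = length of longest chain minus 1; width = size of largest antichain.
A maximum chain: 1 | 29 | 58 | 116 | 232 | 464 | 928  (height 6).
A maximum antichain: {2, 29}  (width 2).
Product = 6 * 2 = 12


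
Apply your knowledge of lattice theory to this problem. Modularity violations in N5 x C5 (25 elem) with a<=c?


Modular law: if a <= c then a v (b ^ c) = (a v b) ^ c.
Check all triples (a,b,c) with a <= c among 25 elements.
  e.g. a=(a,0), b=(c,0), c=(b,0): lhs=(a,0) != rhs=(b,0)
  e.g. a=(a,0), b=(c,1), c=(b,0): lhs=(a,0) != rhs=(b,0)
Total violating triples: 75


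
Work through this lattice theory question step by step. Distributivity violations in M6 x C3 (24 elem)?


Distributive law: a ^ (b v c) = (a ^ b) v (a ^ c).
Check all 24^3 = 13824 ordered triples (a,b,c).
  e.g. a=(a1,0), b=(a2,0), c=(a3,0): lhs=(a1,0) != rhs=(0,0)
  e.g. a=(a1,0), b=(a2,0), c=(a3,1): lhs=(a1,0) != rhs=(0,0)
Total violating triples: 3240


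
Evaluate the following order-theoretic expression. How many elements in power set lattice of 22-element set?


Power set = 2^n.
2^22 = 4194304


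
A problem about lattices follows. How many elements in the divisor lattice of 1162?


Divisors of 1162: [1, 2, 7, 14, 83, 166, 581, 1162]
Count: 8
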